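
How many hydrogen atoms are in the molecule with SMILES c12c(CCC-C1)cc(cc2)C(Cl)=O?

Hydrogens are implicit in SMILES; fill each atom to its normal valence:
  4 × C: 2 H each → 8
  3 × C (aromatic): 1 H each → 3
  3 × C (aromatic): no H
  1 × C: no H
  1 × Cl: no H
  1 × O: no H
  Total hydrogens = 11.

11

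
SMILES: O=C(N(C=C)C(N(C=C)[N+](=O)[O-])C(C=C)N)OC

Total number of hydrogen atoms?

Hydrogens are implicit in SMILES; fill each atom to its normal valence:
  5 × C: 1 H each → 5
  3 × C: 2 H each → 6
  3 × O: no H
  2 × N: no H
  1 × C: 3 H
  1 × C: no H
  1 × N: 2 H
  1 × N (charge +1): no H
  1 × O (charge -1): no H
  Total hydrogens = 16.

16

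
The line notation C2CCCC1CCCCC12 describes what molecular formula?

Heavy atoms from the SMILES: 10 C.
Implicit hydrogens by atom environment:
  8 × C: 2 H each → 16
  2 × C: 1 H each → 2
  Total hydrogens = 18.
Molecular formula: C10H18

C10H18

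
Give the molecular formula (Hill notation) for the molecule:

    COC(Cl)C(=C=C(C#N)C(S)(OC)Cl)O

C8H9Cl2NO3S

Heavy atoms from the SMILES: 8 C, 2 Cl, 1 N, 3 O, 1 S.
Implicit hydrogens by atom environment:
  5 × C: no H
  2 × C: 3 H each → 6
  2 × Cl: no H
  2 × O: no H
  1 × C: 1 H
  1 × N: no H
  1 × O: 1 H
  1 × S: 1 H
  Total hydrogens = 9.
Molecular formula: C8H9Cl2NO3S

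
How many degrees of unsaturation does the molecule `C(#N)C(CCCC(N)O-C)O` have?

Molecular formula from the SMILES: C7H14N2O2.
DoU = (2C + 2 + N − H − X)/2 = (2·7 + 2 + 2 − 14 − 0)/2 = 4/2 = 2.
(Structurally: 0 ring(s) + 2 π bond(s) = 2.)

2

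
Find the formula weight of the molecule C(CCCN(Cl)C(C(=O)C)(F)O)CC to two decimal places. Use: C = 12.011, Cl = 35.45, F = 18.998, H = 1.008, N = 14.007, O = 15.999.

Molecular formula: C9H17ClFNO2.
M = 9×12.011 + 1×35.45 + 1×18.998 + 17×1.008 + 1×14.007 + 2×15.999 = 225.69 g/mol.

225.69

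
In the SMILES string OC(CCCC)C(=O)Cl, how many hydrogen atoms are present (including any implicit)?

Hydrogens are implicit in SMILES; fill each atom to its normal valence:
  3 × C: 2 H each → 6
  1 × C: 3 H
  1 × C: 1 H
  1 × C: no H
  1 × Cl: no H
  1 × O: 1 H
  1 × O: no H
  Total hydrogens = 11.

11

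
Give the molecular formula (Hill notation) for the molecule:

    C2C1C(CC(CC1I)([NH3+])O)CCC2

Heavy atoms from the SMILES: 10 C, 1 I, 1 N, 1 O.
Implicit hydrogens by atom environment:
  6 × C: 2 H each → 12
  3 × C: 1 H each → 3
  1 × C: no H
  1 × I: no H
  1 × N (charge +1): 3 H
  1 × O: 1 H
  Total hydrogens = 19.
Net charge +1.
Molecular formula: C10H19INO+

C10H19INO+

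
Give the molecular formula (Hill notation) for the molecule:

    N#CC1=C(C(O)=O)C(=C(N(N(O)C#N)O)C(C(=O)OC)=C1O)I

C11H7IN4O7

Heavy atoms from the SMILES: 11 C, 1 I, 4 N, 7 O.
Implicit hydrogens by atom environment:
  6 × C (aromatic): no H
  4 × C: no H
  4 × N: no H
  4 × O: 1 H each → 4
  3 × O: no H
  1 × C: 3 H
  1 × I: no H
  Total hydrogens = 7.
Molecular formula: C11H7IN4O7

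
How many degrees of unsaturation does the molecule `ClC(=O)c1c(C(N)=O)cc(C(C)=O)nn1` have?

Molecular formula from the SMILES: C8H6ClN3O3.
DoU = (2C + 2 + N − H − X)/2 = (2·8 + 2 + 3 − 6 − 1)/2 = 14/2 = 7.
(Structurally: 1 ring(s) + 6 π bond(s) = 7.)

7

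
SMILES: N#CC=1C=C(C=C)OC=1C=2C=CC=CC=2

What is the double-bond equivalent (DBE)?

Molecular formula from the SMILES: C13H9NO.
DoU = (2C + 2 + N − H − X)/2 = (2·13 + 2 + 1 − 9 − 0)/2 = 20/2 = 10.
(Structurally: 2 ring(s) + 8 π bond(s) = 10.)

10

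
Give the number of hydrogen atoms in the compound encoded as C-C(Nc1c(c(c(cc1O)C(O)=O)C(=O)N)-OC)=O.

Hydrogens are implicit in SMILES; fill each atom to its normal valence:
  5 × C (aromatic): no H
  4 × O: no H
  3 × C: no H
  2 × C: 3 H each → 6
  2 × O: 1 H each → 2
  1 × C (aromatic): 1 H
  1 × N: 2 H
  1 × N: 1 H
  Total hydrogens = 12.

12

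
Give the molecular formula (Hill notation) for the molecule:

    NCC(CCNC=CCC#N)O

Heavy atoms from the SMILES: 8 C, 3 N, 1 O.
Implicit hydrogens by atom environment:
  4 × C: 2 H each → 8
  3 × C: 1 H each → 3
  1 × C: no H
  1 × N: 2 H
  1 × N: 1 H
  1 × N: no H
  1 × O: 1 H
  Total hydrogens = 15.
Molecular formula: C8H15N3O

C8H15N3O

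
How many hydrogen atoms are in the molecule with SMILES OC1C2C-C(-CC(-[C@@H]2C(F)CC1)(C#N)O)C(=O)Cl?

Hydrogens are implicit in SMILES; fill each atom to its normal valence:
  5 × C: 1 H each → 5
  4 × C: 2 H each → 8
  3 × C: no H
  2 × O: 1 H each → 2
  1 × Cl: no H
  1 × F: no H
  1 × N: no H
  1 × O: no H
  Total hydrogens = 15.

15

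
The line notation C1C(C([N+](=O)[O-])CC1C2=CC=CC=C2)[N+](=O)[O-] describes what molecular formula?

Heavy atoms from the SMILES: 11 C, 2 N, 4 O.
Implicit hydrogens by atom environment:
  5 × C (aromatic): 1 H each → 5
  3 × C: 1 H each → 3
  2 × C: 2 H each → 4
  2 × N (charge +1): no H
  2 × O: no H
  2 × O (charge -1): no H
  1 × C (aromatic): no H
  Total hydrogens = 12.
Molecular formula: C11H12N2O4

C11H12N2O4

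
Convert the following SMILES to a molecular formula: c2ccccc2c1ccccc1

Heavy atoms from the SMILES: 12 C.
Implicit hydrogens by atom environment:
  10 × C (aromatic): 1 H each → 10
  2 × C (aromatic): no H
  Total hydrogens = 10.
Molecular formula: C12H10

C12H10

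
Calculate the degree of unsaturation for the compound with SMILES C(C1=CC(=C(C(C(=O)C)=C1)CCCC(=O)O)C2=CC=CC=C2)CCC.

10

Molecular formula from the SMILES: C22H26O3.
DoU = (2C + 2 + N − H − X)/2 = (2·22 + 2 + 0 − 26 − 0)/2 = 20/2 = 10.
(Structurally: 2 ring(s) + 8 π bond(s) = 10.)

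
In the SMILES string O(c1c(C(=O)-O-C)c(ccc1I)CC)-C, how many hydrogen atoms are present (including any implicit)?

Hydrogens are implicit in SMILES; fill each atom to its normal valence:
  4 × C (aromatic): no H
  3 × C: 3 H each → 9
  3 × O: no H
  2 × C (aromatic): 1 H each → 2
  1 × C: 2 H
  1 × C: no H
  1 × I: no H
  Total hydrogens = 13.

13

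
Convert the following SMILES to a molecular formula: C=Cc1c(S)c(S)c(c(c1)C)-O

C9H10OS2

Heavy atoms from the SMILES: 9 C, 1 O, 2 S.
Implicit hydrogens by atom environment:
  5 × C (aromatic): no H
  2 × S: 1 H each → 2
  1 × C: 3 H
  1 × C: 2 H
  1 × C (aromatic): 1 H
  1 × C: 1 H
  1 × O: 1 H
  Total hydrogens = 10.
Molecular formula: C9H10OS2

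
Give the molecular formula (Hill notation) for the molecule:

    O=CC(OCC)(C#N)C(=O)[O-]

Heavy atoms from the SMILES: 6 C, 1 N, 4 O.
Implicit hydrogens by atom environment:
  3 × C: no H
  3 × O: no H
  1 × C: 3 H
  1 × C: 2 H
  1 × C: 1 H
  1 × N: no H
  1 × O (charge -1): no H
  Total hydrogens = 6.
Net charge -1.
Molecular formula: C6H6NO4-

C6H6NO4-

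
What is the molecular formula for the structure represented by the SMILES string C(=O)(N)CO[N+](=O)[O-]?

Heavy atoms from the SMILES: 2 C, 2 N, 4 O.
Implicit hydrogens by atom environment:
  3 × O: no H
  1 × C: 2 H
  1 × C: no H
  1 × N: 2 H
  1 × N (charge +1): no H
  1 × O (charge -1): no H
  Total hydrogens = 4.
Molecular formula: C2H4N2O4

C2H4N2O4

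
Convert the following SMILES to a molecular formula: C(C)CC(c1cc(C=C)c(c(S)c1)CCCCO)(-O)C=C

Heavy atoms from the SMILES: 18 C, 2 O, 1 S.
Implicit hydrogens by atom environment:
  8 × C: 2 H each → 16
  4 × C (aromatic): no H
  2 × C (aromatic): 1 H each → 2
  2 × C: 1 H each → 2
  2 × O: 1 H each → 2
  1 × C: 3 H
  1 × C: no H
  1 × S: 1 H
  Total hydrogens = 26.
Molecular formula: C18H26O2S

C18H26O2S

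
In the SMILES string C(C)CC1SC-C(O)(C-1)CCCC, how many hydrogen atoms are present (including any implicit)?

22

Hydrogens are implicit in SMILES; fill each atom to its normal valence:
  7 × C: 2 H each → 14
  2 × C: 3 H each → 6
  1 × C: 1 H
  1 × C: no H
  1 × O: 1 H
  1 × S: no H
  Total hydrogens = 22.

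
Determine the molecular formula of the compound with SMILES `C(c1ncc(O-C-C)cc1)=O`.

C8H9NO2

Heavy atoms from the SMILES: 8 C, 1 N, 2 O.
Implicit hydrogens by atom environment:
  3 × C (aromatic): 1 H each → 3
  2 × C (aromatic): no H
  2 × O: no H
  1 × C: 3 H
  1 × C: 2 H
  1 × C: 1 H
  1 × N (aromatic): no H
  Total hydrogens = 9.
Molecular formula: C8H9NO2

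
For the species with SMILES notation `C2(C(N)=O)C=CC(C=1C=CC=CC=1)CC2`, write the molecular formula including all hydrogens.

C13H15NO

Heavy atoms from the SMILES: 13 C, 1 N, 1 O.
Implicit hydrogens by atom environment:
  5 × C (aromatic): 1 H each → 5
  4 × C: 1 H each → 4
  2 × C: 2 H each → 4
  1 × C: no H
  1 × C (aromatic): no H
  1 × N: 2 H
  1 × O: no H
  Total hydrogens = 15.
Molecular formula: C13H15NO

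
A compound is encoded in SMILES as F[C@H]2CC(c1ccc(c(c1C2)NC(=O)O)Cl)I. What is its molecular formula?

Heavy atoms from the SMILES: 11 C, 1 Cl, 1 F, 1 I, 1 N, 2 O.
Implicit hydrogens by atom environment:
  4 × C (aromatic): no H
  2 × C: 2 H each → 4
  2 × C (aromatic): 1 H each → 2
  2 × C: 1 H each → 2
  1 × C: no H
  1 × Cl: no H
  1 × F: no H
  1 × I: no H
  1 × N: 1 H
  1 × O: 1 H
  1 × O: no H
  Total hydrogens = 10.
Molecular formula: C11H10ClFINO2

C11H10ClFINO2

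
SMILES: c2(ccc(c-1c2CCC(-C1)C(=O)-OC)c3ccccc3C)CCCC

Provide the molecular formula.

C23H28O2

Heavy atoms from the SMILES: 23 C, 2 O.
Implicit hydrogens by atom environment:
  6 × C: 2 H each → 12
  6 × C (aromatic): 1 H each → 6
  6 × C (aromatic): no H
  3 × C: 3 H each → 9
  2 × O: no H
  1 × C: 1 H
  1 × C: no H
  Total hydrogens = 28.
Molecular formula: C23H28O2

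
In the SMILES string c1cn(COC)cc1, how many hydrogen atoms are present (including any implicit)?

Hydrogens are implicit in SMILES; fill each atom to its normal valence:
  4 × C (aromatic): 1 H each → 4
  1 × C: 3 H
  1 × C: 2 H
  1 × N (aromatic): no H
  1 × O: no H
  Total hydrogens = 9.

9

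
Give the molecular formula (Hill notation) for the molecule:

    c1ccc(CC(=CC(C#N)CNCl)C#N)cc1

Heavy atoms from the SMILES: 13 C, 1 Cl, 3 N.
Implicit hydrogens by atom environment:
  5 × C (aromatic): 1 H each → 5
  3 × C: no H
  2 × C: 2 H each → 4
  2 × C: 1 H each → 2
  2 × N: no H
  1 × C (aromatic): no H
  1 × Cl: no H
  1 × N: 1 H
  Total hydrogens = 12.
Molecular formula: C13H12ClN3

C13H12ClN3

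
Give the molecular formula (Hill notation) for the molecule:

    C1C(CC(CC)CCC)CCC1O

C12H24O

Heavy atoms from the SMILES: 12 C, 1 O.
Implicit hydrogens by atom environment:
  7 × C: 2 H each → 14
  3 × C: 1 H each → 3
  2 × C: 3 H each → 6
  1 × O: 1 H
  Total hydrogens = 24.
Molecular formula: C12H24O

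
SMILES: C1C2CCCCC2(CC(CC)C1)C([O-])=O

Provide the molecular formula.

Heavy atoms from the SMILES: 13 C, 2 O.
Implicit hydrogens by atom environment:
  8 × C: 2 H each → 16
  2 × C: 1 H each → 2
  2 × C: no H
  1 × C: 3 H
  1 × O: no H
  1 × O (charge -1): no H
  Total hydrogens = 21.
Net charge -1.
Molecular formula: C13H21O2-

C13H21O2-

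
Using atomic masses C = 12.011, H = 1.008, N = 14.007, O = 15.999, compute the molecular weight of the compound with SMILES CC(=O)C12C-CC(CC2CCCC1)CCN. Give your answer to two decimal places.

223.36

Molecular formula: C14H25NO.
M = 14×12.011 + 25×1.008 + 1×14.007 + 1×15.999 = 223.36 g/mol.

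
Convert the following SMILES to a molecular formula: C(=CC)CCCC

Heavy atoms from the SMILES: 7 C.
Implicit hydrogens by atom environment:
  3 × C: 2 H each → 6
  2 × C: 3 H each → 6
  2 × C: 1 H each → 2
  Total hydrogens = 14.
Molecular formula: C7H14

C7H14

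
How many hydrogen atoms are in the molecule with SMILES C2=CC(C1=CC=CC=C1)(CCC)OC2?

16

Hydrogens are implicit in SMILES; fill each atom to its normal valence:
  5 × C (aromatic): 1 H each → 5
  3 × C: 2 H each → 6
  2 × C: 1 H each → 2
  1 × C: 3 H
  1 × C: no H
  1 × C (aromatic): no H
  1 × O: no H
  Total hydrogens = 16.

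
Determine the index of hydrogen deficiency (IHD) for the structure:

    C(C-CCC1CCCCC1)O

Molecular formula from the SMILES: C10H20O.
DoU = (2C + 2 + N − H − X)/2 = (2·10 + 2 + 0 − 20 − 0)/2 = 2/2 = 1.
(Structurally: 1 ring(s) + 0 π bond(s) = 1.)

1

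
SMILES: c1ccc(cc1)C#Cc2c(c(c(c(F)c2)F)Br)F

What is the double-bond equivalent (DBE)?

Molecular formula from the SMILES: C14H6BrF3.
DoU = (2C + 2 + N − H − X)/2 = (2·14 + 2 + 0 − 6 − 4)/2 = 20/2 = 10.
(Structurally: 2 ring(s) + 8 π bond(s) = 10.)

10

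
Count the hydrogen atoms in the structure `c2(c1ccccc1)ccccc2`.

Hydrogens are implicit in SMILES; fill each atom to its normal valence:
  10 × C (aromatic): 1 H each → 10
  2 × C (aromatic): no H
  Total hydrogens = 10.

10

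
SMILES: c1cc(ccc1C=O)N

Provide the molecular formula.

C7H7NO

Heavy atoms from the SMILES: 7 C, 1 N, 1 O.
Implicit hydrogens by atom environment:
  4 × C (aromatic): 1 H each → 4
  2 × C (aromatic): no H
  1 × C: 1 H
  1 × N: 2 H
  1 × O: no H
  Total hydrogens = 7.
Molecular formula: C7H7NO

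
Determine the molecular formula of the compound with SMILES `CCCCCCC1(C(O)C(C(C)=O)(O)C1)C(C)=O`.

C14H24O4

Heavy atoms from the SMILES: 14 C, 4 O.
Implicit hydrogens by atom environment:
  6 × C: 2 H each → 12
  4 × C: no H
  3 × C: 3 H each → 9
  2 × O: 1 H each → 2
  2 × O: no H
  1 × C: 1 H
  Total hydrogens = 24.
Molecular formula: C14H24O4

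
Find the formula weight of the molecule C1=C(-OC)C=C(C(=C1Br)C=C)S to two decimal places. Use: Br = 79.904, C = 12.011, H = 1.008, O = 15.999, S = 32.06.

Molecular formula: C9H9BrOS.
M = 1×79.904 + 9×12.011 + 9×1.008 + 1×15.999 + 1×32.06 = 245.13 g/mol.

245.13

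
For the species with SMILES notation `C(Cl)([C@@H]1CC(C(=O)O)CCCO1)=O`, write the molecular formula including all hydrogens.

Heavy atoms from the SMILES: 8 C, 1 Cl, 4 O.
Implicit hydrogens by atom environment:
  4 × C: 2 H each → 8
  3 × O: no H
  2 × C: 1 H each → 2
  2 × C: no H
  1 × Cl: no H
  1 × O: 1 H
  Total hydrogens = 11.
Molecular formula: C8H11ClO4

C8H11ClO4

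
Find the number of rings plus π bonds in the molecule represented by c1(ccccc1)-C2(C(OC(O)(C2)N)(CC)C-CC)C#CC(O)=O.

Molecular formula from the SMILES: C18H23NO4.
DoU = (2C + 2 + N − H − X)/2 = (2·18 + 2 + 1 − 23 − 0)/2 = 16/2 = 8.
(Structurally: 2 ring(s) + 6 π bond(s) = 8.)

8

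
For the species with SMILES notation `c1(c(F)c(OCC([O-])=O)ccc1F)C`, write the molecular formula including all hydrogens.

Heavy atoms from the SMILES: 9 C, 2 F, 3 O.
Implicit hydrogens by atom environment:
  4 × C (aromatic): no H
  2 × C (aromatic): 1 H each → 2
  2 × F: no H
  2 × O: no H
  1 × C: 3 H
  1 × C: 2 H
  1 × C: no H
  1 × O (charge -1): no H
  Total hydrogens = 7.
Net charge -1.
Molecular formula: C9H7F2O3-

C9H7F2O3-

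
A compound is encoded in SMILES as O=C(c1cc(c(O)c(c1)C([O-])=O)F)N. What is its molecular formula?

C8H5FNO4-

Heavy atoms from the SMILES: 8 C, 1 F, 1 N, 4 O.
Implicit hydrogens by atom environment:
  4 × C (aromatic): no H
  2 × C (aromatic): 1 H each → 2
  2 × C: no H
  2 × O: no H
  1 × F: no H
  1 × N: 2 H
  1 × O: 1 H
  1 × O (charge -1): no H
  Total hydrogens = 5.
Net charge -1.
Molecular formula: C8H5FNO4-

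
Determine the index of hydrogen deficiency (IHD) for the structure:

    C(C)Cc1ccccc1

Molecular formula from the SMILES: C9H12.
DoU = (2C + 2 + N − H − X)/2 = (2·9 + 2 + 0 − 12 − 0)/2 = 8/2 = 4.
(Structurally: 1 ring(s) + 3 π bond(s) = 4.)

4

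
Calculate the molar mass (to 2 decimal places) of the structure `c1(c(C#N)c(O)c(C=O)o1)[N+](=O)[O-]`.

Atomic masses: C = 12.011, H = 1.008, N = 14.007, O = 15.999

182.09

Molecular formula: C6H2N2O5.
M = 6×12.011 + 2×1.008 + 2×14.007 + 5×15.999 = 182.09 g/mol.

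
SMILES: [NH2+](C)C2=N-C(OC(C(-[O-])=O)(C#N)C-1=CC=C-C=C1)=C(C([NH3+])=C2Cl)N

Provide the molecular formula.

C15H15ClN5O3+

Heavy atoms from the SMILES: 15 C, 1 Cl, 5 N, 3 O.
Implicit hydrogens by atom environment:
  6 × C (aromatic): no H
  5 × C (aromatic): 1 H each → 5
  3 × C: no H
  2 × O: no H
  1 × C: 3 H
  1 × Cl: no H
  1 × N (charge +1): 3 H
  1 × N (charge +1): 2 H
  1 × N: 2 H
  1 × N (aromatic): no H
  1 × N: no H
  1 × O (charge -1): no H
  Total hydrogens = 15.
Net charge +1.
Molecular formula: C15H15ClN5O3+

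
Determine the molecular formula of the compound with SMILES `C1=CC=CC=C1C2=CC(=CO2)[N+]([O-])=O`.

C10H7NO3

Heavy atoms from the SMILES: 10 C, 1 N, 3 O.
Implicit hydrogens by atom environment:
  7 × C (aromatic): 1 H each → 7
  3 × C (aromatic): no H
  1 × N (charge +1): no H
  1 × O (aromatic): no H
  1 × O: no H
  1 × O (charge -1): no H
  Total hydrogens = 7.
Molecular formula: C10H7NO3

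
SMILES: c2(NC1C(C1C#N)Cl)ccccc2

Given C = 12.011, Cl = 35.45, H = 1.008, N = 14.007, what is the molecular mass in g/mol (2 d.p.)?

192.65

Molecular formula: C10H9ClN2.
M = 10×12.011 + 1×35.45 + 9×1.008 + 2×14.007 = 192.65 g/mol.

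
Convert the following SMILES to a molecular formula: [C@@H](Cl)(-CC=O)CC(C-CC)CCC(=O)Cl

C11H18Cl2O2

Heavy atoms from the SMILES: 11 C, 2 Cl, 2 O.
Implicit hydrogens by atom environment:
  6 × C: 2 H each → 12
  3 × C: 1 H each → 3
  2 × Cl: no H
  2 × O: no H
  1 × C: 3 H
  1 × C: no H
  Total hydrogens = 18.
Molecular formula: C11H18Cl2O2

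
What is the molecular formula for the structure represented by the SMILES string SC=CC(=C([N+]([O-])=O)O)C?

Heavy atoms from the SMILES: 5 C, 1 N, 3 O, 1 S.
Implicit hydrogens by atom environment:
  2 × C: 1 H each → 2
  2 × C: no H
  1 × C: 3 H
  1 × N (charge +1): no H
  1 × O: 1 H
  1 × O: no H
  1 × O (charge -1): no H
  1 × S: 1 H
  Total hydrogens = 7.
Molecular formula: C5H7NO3S

C5H7NO3S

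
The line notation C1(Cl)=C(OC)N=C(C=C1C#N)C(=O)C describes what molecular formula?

Heavy atoms from the SMILES: 9 C, 1 Cl, 2 N, 2 O.
Implicit hydrogens by atom environment:
  4 × C (aromatic): no H
  2 × C: 3 H each → 6
  2 × C: no H
  2 × O: no H
  1 × C (aromatic): 1 H
  1 × Cl: no H
  1 × N (aromatic): no H
  1 × N: no H
  Total hydrogens = 7.
Molecular formula: C9H7ClN2O2

C9H7ClN2O2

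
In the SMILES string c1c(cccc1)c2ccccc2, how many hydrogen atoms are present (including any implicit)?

Hydrogens are implicit in SMILES; fill each atom to its normal valence:
  10 × C (aromatic): 1 H each → 10
  2 × C (aromatic): no H
  Total hydrogens = 10.

10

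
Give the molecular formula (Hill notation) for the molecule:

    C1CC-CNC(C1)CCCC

C10H21N

Heavy atoms from the SMILES: 10 C, 1 N.
Implicit hydrogens by atom environment:
  8 × C: 2 H each → 16
  1 × C: 3 H
  1 × C: 1 H
  1 × N: 1 H
  Total hydrogens = 21.
Molecular formula: C10H21N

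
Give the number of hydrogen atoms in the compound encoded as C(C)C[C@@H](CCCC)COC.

22

Hydrogens are implicit in SMILES; fill each atom to its normal valence:
  6 × C: 2 H each → 12
  3 × C: 3 H each → 9
  1 × C: 1 H
  1 × O: no H
  Total hydrogens = 22.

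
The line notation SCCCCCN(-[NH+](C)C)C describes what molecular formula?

Heavy atoms from the SMILES: 8 C, 2 N, 1 S.
Implicit hydrogens by atom environment:
  5 × C: 2 H each → 10
  3 × C: 3 H each → 9
  1 × N (charge +1): 1 H
  1 × N: no H
  1 × S: 1 H
  Total hydrogens = 21.
Net charge +1.
Molecular formula: C8H21N2S+

C8H21N2S+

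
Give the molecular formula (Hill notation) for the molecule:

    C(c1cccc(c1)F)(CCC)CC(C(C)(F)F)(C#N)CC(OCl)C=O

Heavy atoms from the SMILES: 18 C, 1 Cl, 3 F, 1 N, 2 O.
Implicit hydrogens by atom environment:
  4 × C: 2 H each → 8
  4 × C (aromatic): 1 H each → 4
  3 × C: 1 H each → 3
  3 × C: no H
  3 × F: no H
  2 × C: 3 H each → 6
  2 × C (aromatic): no H
  2 × O: no H
  1 × Cl: no H
  1 × N: no H
  Total hydrogens = 21.
Molecular formula: C18H21ClF3NO2

C18H21ClF3NO2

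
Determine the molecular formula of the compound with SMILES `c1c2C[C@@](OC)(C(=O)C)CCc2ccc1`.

C13H16O2

Heavy atoms from the SMILES: 13 C, 2 O.
Implicit hydrogens by atom environment:
  4 × C (aromatic): 1 H each → 4
  3 × C: 2 H each → 6
  2 × C: 3 H each → 6
  2 × C (aromatic): no H
  2 × C: no H
  2 × O: no H
  Total hydrogens = 16.
Molecular formula: C13H16O2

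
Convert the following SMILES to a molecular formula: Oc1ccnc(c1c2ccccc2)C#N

Heavy atoms from the SMILES: 12 C, 2 N, 1 O.
Implicit hydrogens by atom environment:
  7 × C (aromatic): 1 H each → 7
  4 × C (aromatic): no H
  1 × C: no H
  1 × N (aromatic): no H
  1 × N: no H
  1 × O: 1 H
  Total hydrogens = 8.
Molecular formula: C12H8N2O

C12H8N2O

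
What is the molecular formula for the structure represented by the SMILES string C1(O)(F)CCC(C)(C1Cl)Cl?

Heavy atoms from the SMILES: 6 C, 2 Cl, 1 F, 1 O.
Implicit hydrogens by atom environment:
  2 × C: 2 H each → 4
  2 × C: no H
  2 × Cl: no H
  1 × C: 3 H
  1 × C: 1 H
  1 × F: no H
  1 × O: 1 H
  Total hydrogens = 9.
Molecular formula: C6H9Cl2FO

C6H9Cl2FO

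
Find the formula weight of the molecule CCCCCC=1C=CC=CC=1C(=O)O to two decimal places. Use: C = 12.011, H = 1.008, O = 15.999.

Molecular formula: C12H16O2.
M = 12×12.011 + 16×1.008 + 2×15.999 = 192.26 g/mol.

192.26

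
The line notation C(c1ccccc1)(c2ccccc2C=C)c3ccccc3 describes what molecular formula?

Heavy atoms from the SMILES: 21 C.
Implicit hydrogens by atom environment:
  14 × C (aromatic): 1 H each → 14
  4 × C (aromatic): no H
  2 × C: 1 H each → 2
  1 × C: 2 H
  Total hydrogens = 18.
Molecular formula: C21H18

C21H18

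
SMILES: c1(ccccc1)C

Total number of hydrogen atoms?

8

Hydrogens are implicit in SMILES; fill each atom to its normal valence:
  5 × C (aromatic): 1 H each → 5
  1 × C: 3 H
  1 × C (aromatic): no H
  Total hydrogens = 8.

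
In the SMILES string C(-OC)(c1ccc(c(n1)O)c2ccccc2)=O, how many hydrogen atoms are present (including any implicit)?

11

Hydrogens are implicit in SMILES; fill each atom to its normal valence:
  7 × C (aromatic): 1 H each → 7
  4 × C (aromatic): no H
  2 × O: no H
  1 × C: 3 H
  1 × C: no H
  1 × N (aromatic): no H
  1 × O: 1 H
  Total hydrogens = 11.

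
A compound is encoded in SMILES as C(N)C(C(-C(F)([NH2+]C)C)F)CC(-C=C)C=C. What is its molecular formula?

C12H23F2N2+

Heavy atoms from the SMILES: 12 C, 2 F, 2 N.
Implicit hydrogens by atom environment:
  5 × C: 1 H each → 5
  4 × C: 2 H each → 8
  2 × C: 3 H each → 6
  2 × F: no H
  1 × C: no H
  1 × N: 2 H
  1 × N (charge +1): 2 H
  Total hydrogens = 23.
Net charge +1.
Molecular formula: C12H23F2N2+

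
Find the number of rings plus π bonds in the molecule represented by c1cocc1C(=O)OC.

4

Molecular formula from the SMILES: C6H6O3.
DoU = (2C + 2 + N − H − X)/2 = (2·6 + 2 + 0 − 6 − 0)/2 = 8/2 = 4.
(Structurally: 1 ring(s) + 3 π bond(s) = 4.)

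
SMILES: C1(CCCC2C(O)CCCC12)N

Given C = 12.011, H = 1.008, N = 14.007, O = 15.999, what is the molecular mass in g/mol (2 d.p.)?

169.27

Molecular formula: C10H19NO.
M = 10×12.011 + 19×1.008 + 1×14.007 + 1×15.999 = 169.27 g/mol.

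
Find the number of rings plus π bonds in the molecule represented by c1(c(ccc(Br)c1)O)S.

Molecular formula from the SMILES: C6H5BrOS.
DoU = (2C + 2 + N − H − X)/2 = (2·6 + 2 + 0 − 5 − 1)/2 = 8/2 = 4.
(Structurally: 1 ring(s) + 3 π bond(s) = 4.)

4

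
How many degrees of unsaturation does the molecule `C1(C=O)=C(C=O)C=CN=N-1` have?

Molecular formula from the SMILES: C6H4N2O2.
DoU = (2C + 2 + N − H − X)/2 = (2·6 + 2 + 2 − 4 − 0)/2 = 12/2 = 6.
(Structurally: 1 ring(s) + 5 π bond(s) = 6.)

6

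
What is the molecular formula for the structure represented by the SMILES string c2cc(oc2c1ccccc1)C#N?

C11H7NO

Heavy atoms from the SMILES: 11 C, 1 N, 1 O.
Implicit hydrogens by atom environment:
  7 × C (aromatic): 1 H each → 7
  3 × C (aromatic): no H
  1 × C: no H
  1 × N: no H
  1 × O (aromatic): no H
  Total hydrogens = 7.
Molecular formula: C11H7NO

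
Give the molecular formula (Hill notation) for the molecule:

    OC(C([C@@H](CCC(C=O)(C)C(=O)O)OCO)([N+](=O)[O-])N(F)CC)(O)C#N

C13H20FN3O9

Heavy atoms from the SMILES: 13 C, 1 F, 3 N, 9 O.
Implicit hydrogens by atom environment:
  5 × C: no H
  4 × C: 2 H each → 8
  4 × O: 1 H each → 4
  4 × O: no H
  2 × C: 3 H each → 6
  2 × C: 1 H each → 2
  2 × N: no H
  1 × F: no H
  1 × N (charge +1): no H
  1 × O (charge -1): no H
  Total hydrogens = 20.
Molecular formula: C13H20FN3O9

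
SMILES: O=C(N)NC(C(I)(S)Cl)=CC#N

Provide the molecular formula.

Heavy atoms from the SMILES: 5 C, 1 Cl, 1 I, 3 N, 1 O, 1 S.
Implicit hydrogens by atom environment:
  4 × C: no H
  1 × C: 1 H
  1 × Cl: no H
  1 × I: no H
  1 × N: 2 H
  1 × N: 1 H
  1 × N: no H
  1 × O: no H
  1 × S: 1 H
  Total hydrogens = 5.
Molecular formula: C5H5ClIN3OS

C5H5ClIN3OS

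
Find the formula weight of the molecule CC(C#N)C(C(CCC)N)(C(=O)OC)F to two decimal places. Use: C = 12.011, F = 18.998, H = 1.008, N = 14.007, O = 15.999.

Molecular formula: C10H17FN2O2.
M = 10×12.011 + 1×18.998 + 17×1.008 + 2×14.007 + 2×15.999 = 216.26 g/mol.

216.26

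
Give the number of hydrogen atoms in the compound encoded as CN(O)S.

5

Hydrogens are implicit in SMILES; fill each atom to its normal valence:
  1 × C: 3 H
  1 × N: no H
  1 × O: 1 H
  1 × S: 1 H
  Total hydrogens = 5.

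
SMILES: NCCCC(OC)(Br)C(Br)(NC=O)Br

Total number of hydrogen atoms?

Hydrogens are implicit in SMILES; fill each atom to its normal valence:
  3 × Br: no H
  3 × C: 2 H each → 6
  2 × C: no H
  2 × O: no H
  1 × C: 3 H
  1 × C: 1 H
  1 × N: 2 H
  1 × N: 1 H
  Total hydrogens = 13.

13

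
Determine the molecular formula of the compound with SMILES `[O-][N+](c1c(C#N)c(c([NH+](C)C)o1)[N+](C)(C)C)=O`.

Heavy atoms from the SMILES: 10 C, 4 N, 3 O.
Implicit hydrogens by atom environment:
  5 × C: 3 H each → 15
  4 × C (aromatic): no H
  2 × N (charge +1): no H
  1 × C: no H
  1 × N (charge +1): 1 H
  1 × N: no H
  1 × O (aromatic): no H
  1 × O: no H
  1 × O (charge -1): no H
  Total hydrogens = 16.
Net charge +2.
Molecular formula: [C10H16N4O3]2+

[C10H16N4O3]2+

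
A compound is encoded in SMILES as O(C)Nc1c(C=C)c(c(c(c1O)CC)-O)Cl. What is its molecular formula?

Heavy atoms from the SMILES: 11 C, 1 Cl, 1 N, 3 O.
Implicit hydrogens by atom environment:
  6 × C (aromatic): no H
  2 × C: 3 H each → 6
  2 × C: 2 H each → 4
  2 × O: 1 H each → 2
  1 × C: 1 H
  1 × Cl: no H
  1 × N: 1 H
  1 × O: no H
  Total hydrogens = 14.
Molecular formula: C11H14ClNO3

C11H14ClNO3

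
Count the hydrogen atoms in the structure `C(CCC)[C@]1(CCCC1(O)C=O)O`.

18

Hydrogens are implicit in SMILES; fill each atom to its normal valence:
  6 × C: 2 H each → 12
  2 × C: no H
  2 × O: 1 H each → 2
  1 × C: 3 H
  1 × C: 1 H
  1 × O: no H
  Total hydrogens = 18.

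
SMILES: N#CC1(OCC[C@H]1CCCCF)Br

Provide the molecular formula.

Heavy atoms from the SMILES: 1 Br, 9 C, 1 F, 1 N, 1 O.
Implicit hydrogens by atom environment:
  6 × C: 2 H each → 12
  2 × C: no H
  1 × Br: no H
  1 × C: 1 H
  1 × F: no H
  1 × N: no H
  1 × O: no H
  Total hydrogens = 13.
Molecular formula: C9H13BrFNO

C9H13BrFNO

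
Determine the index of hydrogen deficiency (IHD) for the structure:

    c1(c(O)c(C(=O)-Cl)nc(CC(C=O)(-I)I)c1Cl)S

Molecular formula from the SMILES: C9H5Cl2I2NO3S.
DoU = (2C + 2 + N − H − X)/2 = (2·9 + 2 + 1 − 5 − 4)/2 = 12/2 = 6.
(Structurally: 1 ring(s) + 5 π bond(s) = 6.)

6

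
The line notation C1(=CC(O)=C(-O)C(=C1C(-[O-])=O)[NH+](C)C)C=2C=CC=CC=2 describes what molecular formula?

C15H15NO4

Heavy atoms from the SMILES: 15 C, 1 N, 4 O.
Implicit hydrogens by atom environment:
  6 × C (aromatic): 1 H each → 6
  6 × C (aromatic): no H
  2 × C: 3 H each → 6
  2 × O: 1 H each → 2
  1 × C: no H
  1 × N (charge +1): 1 H
  1 × O: no H
  1 × O (charge -1): no H
  Total hydrogens = 15.
Molecular formula: C15H15NO4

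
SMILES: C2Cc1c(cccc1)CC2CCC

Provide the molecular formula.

Heavy atoms from the SMILES: 13 C.
Implicit hydrogens by atom environment:
  5 × C: 2 H each → 10
  4 × C (aromatic): 1 H each → 4
  2 × C (aromatic): no H
  1 × C: 3 H
  1 × C: 1 H
  Total hydrogens = 18.
Molecular formula: C13H18

C13H18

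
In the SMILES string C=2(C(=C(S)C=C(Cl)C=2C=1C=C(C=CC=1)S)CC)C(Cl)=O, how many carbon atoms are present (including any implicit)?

The symbol for carbon appears 15 times in the SMILES. (Cl is a single chlorine, not C + l.)

15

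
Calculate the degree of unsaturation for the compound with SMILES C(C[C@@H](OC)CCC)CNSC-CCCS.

Molecular formula from the SMILES: C12H27NOS2.
DoU = (2C + 2 + N − H − X)/2 = (2·12 + 2 + 1 − 27 − 0)/2 = 0/2 = 0.
(Structurally: 0 ring(s) + 0 π bond(s) = 0.)

0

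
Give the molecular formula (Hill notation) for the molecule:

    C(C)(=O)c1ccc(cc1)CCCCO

C12H16O2

Heavy atoms from the SMILES: 12 C, 2 O.
Implicit hydrogens by atom environment:
  4 × C: 2 H each → 8
  4 × C (aromatic): 1 H each → 4
  2 × C (aromatic): no H
  1 × C: 3 H
  1 × C: no H
  1 × O: 1 H
  1 × O: no H
  Total hydrogens = 16.
Molecular formula: C12H16O2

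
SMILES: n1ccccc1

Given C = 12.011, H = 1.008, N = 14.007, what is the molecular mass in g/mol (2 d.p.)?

79.10

Molecular formula: C5H5N.
M = 5×12.011 + 5×1.008 + 1×14.007 = 79.10 g/mol.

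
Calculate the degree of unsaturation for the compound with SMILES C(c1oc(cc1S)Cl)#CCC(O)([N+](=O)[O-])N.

6

Molecular formula from the SMILES: C8H7ClN2O4S.
DoU = (2C + 2 + N − H − X)/2 = (2·8 + 2 + 2 − 7 − 1)/2 = 12/2 = 6.
(Structurally: 1 ring(s) + 5 π bond(s) = 6.)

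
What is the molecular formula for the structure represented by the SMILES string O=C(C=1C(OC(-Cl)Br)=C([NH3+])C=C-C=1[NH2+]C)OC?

Heavy atoms from the SMILES: 1 Br, 10 C, 1 Cl, 2 N, 3 O.
Implicit hydrogens by atom environment:
  4 × C (aromatic): no H
  3 × O: no H
  2 × C: 3 H each → 6
  2 × C (aromatic): 1 H each → 2
  1 × Br: no H
  1 × C: 1 H
  1 × C: no H
  1 × Cl: no H
  1 × N (charge +1): 3 H
  1 × N (charge +1): 2 H
  Total hydrogens = 14.
Net charge +2.
Molecular formula: [C10H14BrClN2O3]2+

[C10H14BrClN2O3]2+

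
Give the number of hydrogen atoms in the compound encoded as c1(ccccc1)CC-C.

12

Hydrogens are implicit in SMILES; fill each atom to its normal valence:
  5 × C (aromatic): 1 H each → 5
  2 × C: 2 H each → 4
  1 × C: 3 H
  1 × C (aromatic): no H
  Total hydrogens = 12.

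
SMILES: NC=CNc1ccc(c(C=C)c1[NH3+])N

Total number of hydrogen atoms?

Hydrogens are implicit in SMILES; fill each atom to its normal valence:
  4 × C (aromatic): no H
  3 × C: 1 H each → 3
  2 × C (aromatic): 1 H each → 2
  2 × N: 2 H each → 4
  1 × C: 2 H
  1 × N (charge +1): 3 H
  1 × N: 1 H
  Total hydrogens = 15.

15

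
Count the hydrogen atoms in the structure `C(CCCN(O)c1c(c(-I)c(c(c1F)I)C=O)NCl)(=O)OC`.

Hydrogens are implicit in SMILES; fill each atom to its normal valence:
  6 × C (aromatic): no H
  3 × C: 2 H each → 6
  3 × O: no H
  2 × I: no H
  1 × C: 3 H
  1 × C: 1 H
  1 × C: no H
  1 × Cl: no H
  1 × F: no H
  1 × N: 1 H
  1 × N: no H
  1 × O: 1 H
  Total hydrogens = 12.

12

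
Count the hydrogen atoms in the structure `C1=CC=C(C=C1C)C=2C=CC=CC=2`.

Hydrogens are implicit in SMILES; fill each atom to its normal valence:
  9 × C (aromatic): 1 H each → 9
  3 × C (aromatic): no H
  1 × C: 3 H
  Total hydrogens = 12.

12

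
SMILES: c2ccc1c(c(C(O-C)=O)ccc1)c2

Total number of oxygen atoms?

2

The symbol for oxygen appears 2 times in the SMILES.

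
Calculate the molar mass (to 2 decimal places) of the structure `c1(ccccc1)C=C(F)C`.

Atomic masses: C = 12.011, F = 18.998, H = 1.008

136.17

Molecular formula: C9H9F.
M = 9×12.011 + 1×18.998 + 9×1.008 = 136.17 g/mol.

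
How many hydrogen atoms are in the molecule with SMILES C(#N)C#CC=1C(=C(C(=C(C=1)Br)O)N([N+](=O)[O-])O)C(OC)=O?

Hydrogens are implicit in SMILES; fill each atom to its normal valence:
  5 × C (aromatic): no H
  4 × C: no H
  3 × O: no H
  2 × N: no H
  2 × O: 1 H each → 2
  1 × Br: no H
  1 × C: 3 H
  1 × C (aromatic): 1 H
  1 × N (charge +1): no H
  1 × O (charge -1): no H
  Total hydrogens = 6.

6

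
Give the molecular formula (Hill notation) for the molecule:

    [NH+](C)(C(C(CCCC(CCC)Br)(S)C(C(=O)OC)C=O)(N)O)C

C15H30BrN2O4S+

Heavy atoms from the SMILES: 1 Br, 15 C, 2 N, 4 O, 1 S.
Implicit hydrogens by atom environment:
  5 × C: 2 H each → 10
  4 × C: 3 H each → 12
  3 × C: 1 H each → 3
  3 × C: no H
  3 × O: no H
  1 × Br: no H
  1 × N: 2 H
  1 × N (charge +1): 1 H
  1 × O: 1 H
  1 × S: 1 H
  Total hydrogens = 30.
Net charge +1.
Molecular formula: C15H30BrN2O4S+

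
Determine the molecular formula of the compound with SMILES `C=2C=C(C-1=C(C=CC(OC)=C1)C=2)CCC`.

Heavy atoms from the SMILES: 14 C, 1 O.
Implicit hydrogens by atom environment:
  6 × C (aromatic): 1 H each → 6
  4 × C (aromatic): no H
  2 × C: 3 H each → 6
  2 × C: 2 H each → 4
  1 × O: no H
  Total hydrogens = 16.
Molecular formula: C14H16O

C14H16O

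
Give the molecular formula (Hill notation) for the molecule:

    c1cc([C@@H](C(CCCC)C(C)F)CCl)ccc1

C15H22ClF

Heavy atoms from the SMILES: 15 C, 1 Cl, 1 F.
Implicit hydrogens by atom environment:
  5 × C (aromatic): 1 H each → 5
  4 × C: 2 H each → 8
  3 × C: 1 H each → 3
  2 × C: 3 H each → 6
  1 × C (aromatic): no H
  1 × Cl: no H
  1 × F: no H
  Total hydrogens = 22.
Molecular formula: C15H22ClF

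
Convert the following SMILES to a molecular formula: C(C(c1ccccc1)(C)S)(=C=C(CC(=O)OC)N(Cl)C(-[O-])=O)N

C15H16ClN2O4S-

Heavy atoms from the SMILES: 15 C, 1 Cl, 2 N, 4 O, 1 S.
Implicit hydrogens by atom environment:
  6 × C: no H
  5 × C (aromatic): 1 H each → 5
  3 × O: no H
  2 × C: 3 H each → 6
  1 × C: 2 H
  1 × C (aromatic): no H
  1 × Cl: no H
  1 × N: 2 H
  1 × N: no H
  1 × O (charge -1): no H
  1 × S: 1 H
  Total hydrogens = 16.
Net charge -1.
Molecular formula: C15H16ClN2O4S-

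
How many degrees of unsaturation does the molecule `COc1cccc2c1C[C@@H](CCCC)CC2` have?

Molecular formula from the SMILES: C15H22O.
DoU = (2C + 2 + N − H − X)/2 = (2·15 + 2 + 0 − 22 − 0)/2 = 10/2 = 5.
(Structurally: 2 ring(s) + 3 π bond(s) = 5.)

5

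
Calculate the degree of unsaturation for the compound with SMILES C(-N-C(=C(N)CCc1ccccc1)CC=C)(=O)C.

Molecular formula from the SMILES: C15H20N2O.
DoU = (2C + 2 + N − H − X)/2 = (2·15 + 2 + 2 − 20 − 0)/2 = 14/2 = 7.
(Structurally: 1 ring(s) + 6 π bond(s) = 7.)

7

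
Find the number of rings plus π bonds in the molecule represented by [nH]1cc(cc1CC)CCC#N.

Molecular formula from the SMILES: C9H12N2.
DoU = (2C + 2 + N − H − X)/2 = (2·9 + 2 + 2 − 12 − 0)/2 = 10/2 = 5.
(Structurally: 1 ring(s) + 4 π bond(s) = 5.)

5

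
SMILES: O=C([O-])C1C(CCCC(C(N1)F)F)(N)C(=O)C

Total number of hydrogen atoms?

15

Hydrogens are implicit in SMILES; fill each atom to its normal valence:
  3 × C: 2 H each → 6
  3 × C: 1 H each → 3
  3 × C: no H
  2 × F: no H
  2 × O: no H
  1 × C: 3 H
  1 × N: 2 H
  1 × N: 1 H
  1 × O (charge -1): no H
  Total hydrogens = 15.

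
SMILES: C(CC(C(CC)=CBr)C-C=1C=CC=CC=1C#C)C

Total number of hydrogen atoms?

Hydrogens are implicit in SMILES; fill each atom to its normal valence:
  4 × C: 2 H each → 8
  4 × C (aromatic): 1 H each → 4
  3 × C: 1 H each → 3
  2 × C: 3 H each → 6
  2 × C: no H
  2 × C (aromatic): no H
  1 × Br: no H
  Total hydrogens = 21.

21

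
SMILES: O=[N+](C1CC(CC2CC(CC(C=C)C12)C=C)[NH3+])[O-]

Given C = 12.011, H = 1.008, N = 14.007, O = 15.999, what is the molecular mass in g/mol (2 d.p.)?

Molecular formula: C14H23N2O2+.
M = 14×12.011 + 23×1.008 + 2×14.007 + 2×15.999 = 251.35 g/mol.

251.35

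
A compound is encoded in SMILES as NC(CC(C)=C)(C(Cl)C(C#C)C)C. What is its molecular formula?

C11H18ClN

Heavy atoms from the SMILES: 11 C, 1 Cl, 1 N.
Implicit hydrogens by atom environment:
  3 × C: 3 H each → 9
  3 × C: 1 H each → 3
  3 × C: no H
  2 × C: 2 H each → 4
  1 × Cl: no H
  1 × N: 2 H
  Total hydrogens = 18.
Molecular formula: C11H18ClN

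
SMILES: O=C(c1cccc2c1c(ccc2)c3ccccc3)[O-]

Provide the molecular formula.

Heavy atoms from the SMILES: 17 C, 2 O.
Implicit hydrogens by atom environment:
  11 × C (aromatic): 1 H each → 11
  5 × C (aromatic): no H
  1 × C: no H
  1 × O: no H
  1 × O (charge -1): no H
  Total hydrogens = 11.
Net charge -1.
Molecular formula: C17H11O2-

C17H11O2-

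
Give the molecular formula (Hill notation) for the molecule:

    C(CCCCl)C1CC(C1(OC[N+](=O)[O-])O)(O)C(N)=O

Heavy atoms from the SMILES: 10 C, 1 Cl, 2 N, 6 O.
Implicit hydrogens by atom environment:
  6 × C: 2 H each → 12
  3 × C: no H
  3 × O: no H
  2 × O: 1 H each → 2
  1 × C: 1 H
  1 × Cl: no H
  1 × N: 2 H
  1 × N (charge +1): no H
  1 × O (charge -1): no H
  Total hydrogens = 17.
Molecular formula: C10H17ClN2O6

C10H17ClN2O6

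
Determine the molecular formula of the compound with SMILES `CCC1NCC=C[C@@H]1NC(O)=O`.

Heavy atoms from the SMILES: 8 C, 2 N, 2 O.
Implicit hydrogens by atom environment:
  4 × C: 1 H each → 4
  2 × C: 2 H each → 4
  2 × N: 1 H each → 2
  1 × C: 3 H
  1 × C: no H
  1 × O: 1 H
  1 × O: no H
  Total hydrogens = 14.
Molecular formula: C8H14N2O2

C8H14N2O2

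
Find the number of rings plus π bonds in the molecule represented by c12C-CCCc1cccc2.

Molecular formula from the SMILES: C10H12.
DoU = (2C + 2 + N − H − X)/2 = (2·10 + 2 + 0 − 12 − 0)/2 = 10/2 = 5.
(Structurally: 2 ring(s) + 3 π bond(s) = 5.)

5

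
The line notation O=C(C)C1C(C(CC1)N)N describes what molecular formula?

C7H14N2O

Heavy atoms from the SMILES: 7 C, 2 N, 1 O.
Implicit hydrogens by atom environment:
  3 × C: 1 H each → 3
  2 × C: 2 H each → 4
  2 × N: 2 H each → 4
  1 × C: 3 H
  1 × C: no H
  1 × O: no H
  Total hydrogens = 14.
Molecular formula: C7H14N2O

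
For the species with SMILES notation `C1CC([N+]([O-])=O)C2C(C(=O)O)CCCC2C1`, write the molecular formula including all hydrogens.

C11H17NO4

Heavy atoms from the SMILES: 11 C, 1 N, 4 O.
Implicit hydrogens by atom environment:
  6 × C: 2 H each → 12
  4 × C: 1 H each → 4
  2 × O: no H
  1 × C: no H
  1 × N (charge +1): no H
  1 × O: 1 H
  1 × O (charge -1): no H
  Total hydrogens = 17.
Molecular formula: C11H17NO4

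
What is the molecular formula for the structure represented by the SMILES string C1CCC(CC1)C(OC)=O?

Heavy atoms from the SMILES: 8 C, 2 O.
Implicit hydrogens by atom environment:
  5 × C: 2 H each → 10
  2 × O: no H
  1 × C: 3 H
  1 × C: 1 H
  1 × C: no H
  Total hydrogens = 14.
Molecular formula: C8H14O2

C8H14O2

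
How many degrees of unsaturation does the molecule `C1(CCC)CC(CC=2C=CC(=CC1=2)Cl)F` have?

Molecular formula from the SMILES: C13H16ClF.
DoU = (2C + 2 + N − H − X)/2 = (2·13 + 2 + 0 − 16 − 2)/2 = 10/2 = 5.
(Structurally: 2 ring(s) + 3 π bond(s) = 5.)

5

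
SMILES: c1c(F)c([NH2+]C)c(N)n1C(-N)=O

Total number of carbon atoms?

6

The symbol for carbon appears 6 times in the SMILES. Lowercase c denotes aromatic carbon and counts toward C.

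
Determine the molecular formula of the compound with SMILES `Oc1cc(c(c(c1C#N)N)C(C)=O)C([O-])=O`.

C10H7N2O4-

Heavy atoms from the SMILES: 10 C, 2 N, 4 O.
Implicit hydrogens by atom environment:
  5 × C (aromatic): no H
  3 × C: no H
  2 × O: no H
  1 × C: 3 H
  1 × C (aromatic): 1 H
  1 × N: 2 H
  1 × N: no H
  1 × O: 1 H
  1 × O (charge -1): no H
  Total hydrogens = 7.
Net charge -1.
Molecular formula: C10H7N2O4-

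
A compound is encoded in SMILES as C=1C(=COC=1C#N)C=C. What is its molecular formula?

C7H5NO

Heavy atoms from the SMILES: 7 C, 1 N, 1 O.
Implicit hydrogens by atom environment:
  2 × C (aromatic): 1 H each → 2
  2 × C (aromatic): no H
  1 × C: 2 H
  1 × C: 1 H
  1 × C: no H
  1 × N: no H
  1 × O (aromatic): no H
  Total hydrogens = 5.
Molecular formula: C7H5NO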